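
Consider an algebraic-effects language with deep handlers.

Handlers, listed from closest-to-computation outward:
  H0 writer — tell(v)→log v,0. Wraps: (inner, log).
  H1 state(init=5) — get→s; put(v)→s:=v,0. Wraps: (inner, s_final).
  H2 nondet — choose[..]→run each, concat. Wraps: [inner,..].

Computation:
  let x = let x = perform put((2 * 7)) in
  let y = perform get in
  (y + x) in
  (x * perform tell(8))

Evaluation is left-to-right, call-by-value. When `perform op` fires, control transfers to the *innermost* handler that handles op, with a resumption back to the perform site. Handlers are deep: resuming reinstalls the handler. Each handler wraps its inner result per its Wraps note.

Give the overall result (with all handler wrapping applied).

Step-by-step:
put(14) @ H1 ⇒ s:=14
get @ H1 ⇒ 14
tell(8) @ H0 ⇒ log+=8
H0 returns (0, (8))
H1 returns ((0, (8)), 14)
H2 returns [((0, (8)), 14)]
= [((0, (8)), 14)]

Answer: [((0, (8)), 14)]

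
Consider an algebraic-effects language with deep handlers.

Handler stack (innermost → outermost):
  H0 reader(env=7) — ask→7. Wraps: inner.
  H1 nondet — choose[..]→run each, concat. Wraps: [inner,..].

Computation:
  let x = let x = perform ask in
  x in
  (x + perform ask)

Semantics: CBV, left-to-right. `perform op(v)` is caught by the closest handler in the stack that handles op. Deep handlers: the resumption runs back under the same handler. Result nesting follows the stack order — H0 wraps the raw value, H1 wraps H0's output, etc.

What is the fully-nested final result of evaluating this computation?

Answer: [14]

Step-by-step:
ask @ H0 ⇒ 7
ask @ H0 ⇒ 7
H0 returns 14
H1 returns [14]
= [14]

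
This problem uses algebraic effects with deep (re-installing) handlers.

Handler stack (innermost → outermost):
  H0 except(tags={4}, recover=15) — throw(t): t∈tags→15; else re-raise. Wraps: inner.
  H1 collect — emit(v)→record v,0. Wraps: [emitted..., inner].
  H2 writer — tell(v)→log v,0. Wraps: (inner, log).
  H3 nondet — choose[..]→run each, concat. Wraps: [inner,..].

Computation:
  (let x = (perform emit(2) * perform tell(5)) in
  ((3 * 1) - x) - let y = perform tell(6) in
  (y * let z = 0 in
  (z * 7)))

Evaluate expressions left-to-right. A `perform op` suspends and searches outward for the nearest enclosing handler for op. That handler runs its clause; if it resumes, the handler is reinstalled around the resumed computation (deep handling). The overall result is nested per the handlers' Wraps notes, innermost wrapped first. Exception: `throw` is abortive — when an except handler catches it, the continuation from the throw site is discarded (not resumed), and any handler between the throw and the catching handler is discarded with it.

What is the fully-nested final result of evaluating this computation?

Answer: [([2, 3], (5, 6))]

Step-by-step:
emit(2) @ H1 ⇒ out+=2
tell(5) @ H2 ⇒ log+=5
tell(6) @ H2 ⇒ log+=6
H0 returns 3
H1 returns [2, 3]
H2 returns ([2, 3], (5, 6))
H3 returns [([2, 3], (5, 6))]
= [([2, 3], (5, 6))]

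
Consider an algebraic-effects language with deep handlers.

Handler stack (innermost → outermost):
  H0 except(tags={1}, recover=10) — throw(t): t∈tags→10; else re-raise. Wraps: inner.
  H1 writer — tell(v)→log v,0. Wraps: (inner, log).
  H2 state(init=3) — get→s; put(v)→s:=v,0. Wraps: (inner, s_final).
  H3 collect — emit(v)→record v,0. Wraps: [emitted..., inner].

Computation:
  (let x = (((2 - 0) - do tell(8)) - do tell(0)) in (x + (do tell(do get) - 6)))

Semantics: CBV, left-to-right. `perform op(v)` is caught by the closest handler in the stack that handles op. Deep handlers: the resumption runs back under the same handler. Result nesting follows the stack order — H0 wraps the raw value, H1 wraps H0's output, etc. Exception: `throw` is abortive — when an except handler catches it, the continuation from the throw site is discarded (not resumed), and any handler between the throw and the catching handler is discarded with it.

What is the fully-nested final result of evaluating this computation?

Evaluation trace:
tell(8) @ H1 ⇒ log+=8
tell(0) @ H1 ⇒ log+=0
get @ H2 ⇒ 3
tell(3) @ H1 ⇒ log+=3
H0 returns -4
H1 returns (-4, (8, 0, 3))
H2 returns ((-4, (8, 0, 3)), 3)
H3 returns [((-4, (8, 0, 3)), 3)]
= [((-4, (8, 0, 3)), 3)]

Answer: [((-4, (8, 0, 3)), 3)]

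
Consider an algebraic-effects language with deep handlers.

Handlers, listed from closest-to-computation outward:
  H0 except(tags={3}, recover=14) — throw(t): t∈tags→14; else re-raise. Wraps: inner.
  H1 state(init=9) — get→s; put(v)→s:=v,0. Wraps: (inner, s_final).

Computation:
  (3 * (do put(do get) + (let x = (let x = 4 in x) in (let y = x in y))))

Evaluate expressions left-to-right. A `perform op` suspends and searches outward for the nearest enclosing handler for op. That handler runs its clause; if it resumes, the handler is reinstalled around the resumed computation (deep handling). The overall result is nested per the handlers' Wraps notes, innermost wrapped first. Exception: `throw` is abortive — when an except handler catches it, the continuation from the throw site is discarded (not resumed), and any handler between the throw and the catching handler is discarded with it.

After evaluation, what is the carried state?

Answer: 9

Working:
get @ H1 ⇒ 9
put(9) @ H1 ⇒ s:=9
H0 returns 12
H1 returns (12, 9)
= (12, 9)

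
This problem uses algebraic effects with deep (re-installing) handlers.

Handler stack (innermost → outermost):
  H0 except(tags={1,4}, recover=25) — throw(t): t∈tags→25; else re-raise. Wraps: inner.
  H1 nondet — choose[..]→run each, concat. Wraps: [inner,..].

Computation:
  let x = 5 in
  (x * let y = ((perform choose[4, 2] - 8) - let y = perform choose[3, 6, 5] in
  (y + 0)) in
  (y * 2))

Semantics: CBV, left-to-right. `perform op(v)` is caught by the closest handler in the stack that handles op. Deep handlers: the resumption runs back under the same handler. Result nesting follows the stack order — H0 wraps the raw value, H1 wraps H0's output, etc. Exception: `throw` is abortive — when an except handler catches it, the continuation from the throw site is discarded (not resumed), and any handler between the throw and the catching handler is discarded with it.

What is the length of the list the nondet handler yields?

Answer: 6

Step-by-step:
choose[4, 2] @ H1
  branch[0] choose=4:
    choose[3, 6, 5] @ H1
      branch[0] choose=3:
        H0 returns -70
        H1 returns [-70]
      branch[1] choose=6:
        H0 returns -100
        H1 returns [-100]
      branch[2] choose=5:
        H0 returns -90
        H1 returns [-90]
  branch[1] choose=2:
    choose[3, 6, 5] @ H1
      branch[0] choose=3:
        H0 returns -90
        H1 returns [-90]
      branch[1] choose=6:
        H0 returns -120
        H1 returns [-120]
      branch[2] choose=5:
        H0 returns -110
        H1 returns [-110]
= [-70, -100, -90, -90, -120, -110]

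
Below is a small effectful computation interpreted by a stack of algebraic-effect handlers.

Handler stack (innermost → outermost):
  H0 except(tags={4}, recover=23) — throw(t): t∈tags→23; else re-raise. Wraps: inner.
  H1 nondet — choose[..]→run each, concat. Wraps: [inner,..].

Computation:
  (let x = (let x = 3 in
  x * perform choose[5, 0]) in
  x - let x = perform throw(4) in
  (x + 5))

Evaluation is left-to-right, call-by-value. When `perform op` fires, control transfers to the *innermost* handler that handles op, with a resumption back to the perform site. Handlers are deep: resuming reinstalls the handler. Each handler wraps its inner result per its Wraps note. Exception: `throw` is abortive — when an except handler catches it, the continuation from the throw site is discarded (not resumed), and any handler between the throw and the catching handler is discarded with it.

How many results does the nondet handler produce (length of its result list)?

Evaluation trace:
choose[5, 0] @ H1
  branch[0] choose=5:
    throw(4) @ H0 caught ⇒ 23
    H1 returns [23]
  branch[1] choose=0:
    throw(4) @ H0 caught ⇒ 23
    H1 returns [23]
= [23, 23]

Answer: 2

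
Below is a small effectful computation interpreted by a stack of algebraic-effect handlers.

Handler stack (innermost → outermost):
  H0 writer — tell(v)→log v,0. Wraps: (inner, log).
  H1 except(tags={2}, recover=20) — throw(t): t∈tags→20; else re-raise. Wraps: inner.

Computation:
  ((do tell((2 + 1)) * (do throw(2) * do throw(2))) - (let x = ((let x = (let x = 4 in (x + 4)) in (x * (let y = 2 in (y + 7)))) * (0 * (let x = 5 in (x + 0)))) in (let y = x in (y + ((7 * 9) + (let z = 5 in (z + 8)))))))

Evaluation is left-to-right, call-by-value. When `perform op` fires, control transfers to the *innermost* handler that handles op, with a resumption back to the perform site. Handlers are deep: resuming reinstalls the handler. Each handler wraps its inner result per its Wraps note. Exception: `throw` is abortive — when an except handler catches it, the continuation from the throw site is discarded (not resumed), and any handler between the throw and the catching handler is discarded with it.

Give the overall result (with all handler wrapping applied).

Answer: 20

Step-by-step:
tell(3) @ H0 ⇒ log+=3
throw(2) @ H1 caught ⇒ 20
= 20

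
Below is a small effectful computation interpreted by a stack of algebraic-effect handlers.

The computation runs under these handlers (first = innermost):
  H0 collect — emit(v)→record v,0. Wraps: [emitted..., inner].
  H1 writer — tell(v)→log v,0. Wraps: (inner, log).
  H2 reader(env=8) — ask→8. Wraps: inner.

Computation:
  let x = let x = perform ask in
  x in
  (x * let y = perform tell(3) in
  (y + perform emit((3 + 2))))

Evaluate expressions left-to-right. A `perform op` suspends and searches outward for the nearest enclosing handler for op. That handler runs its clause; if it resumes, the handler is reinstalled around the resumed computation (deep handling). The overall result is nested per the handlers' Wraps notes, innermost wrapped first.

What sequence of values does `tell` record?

Evaluation trace:
ask @ H2 ⇒ 8
tell(3) @ H1 ⇒ log+=3
emit(5) @ H0 ⇒ out+=5
H0 returns [5, 0]
H1 returns ([5, 0], (3))
H2 returns ([5, 0], (3))
= ([5, 0], (3))

Answer: (3)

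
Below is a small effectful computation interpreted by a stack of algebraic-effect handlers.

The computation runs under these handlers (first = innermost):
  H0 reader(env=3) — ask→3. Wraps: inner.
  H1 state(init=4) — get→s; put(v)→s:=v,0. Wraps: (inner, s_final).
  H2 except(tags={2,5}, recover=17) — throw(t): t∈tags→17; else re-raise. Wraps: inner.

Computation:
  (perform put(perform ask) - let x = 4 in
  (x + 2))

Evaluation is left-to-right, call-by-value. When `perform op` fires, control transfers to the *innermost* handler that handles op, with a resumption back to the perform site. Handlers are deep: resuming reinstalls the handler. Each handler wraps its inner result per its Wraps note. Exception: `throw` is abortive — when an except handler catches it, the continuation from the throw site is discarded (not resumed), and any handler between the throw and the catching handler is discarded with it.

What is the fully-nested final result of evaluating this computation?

Answer: (-6, 3)

Step-by-step:
ask @ H0 ⇒ 3
put(3) @ H1 ⇒ s:=3
H0 returns -6
H1 returns (-6, 3)
H2 returns (-6, 3)
= (-6, 3)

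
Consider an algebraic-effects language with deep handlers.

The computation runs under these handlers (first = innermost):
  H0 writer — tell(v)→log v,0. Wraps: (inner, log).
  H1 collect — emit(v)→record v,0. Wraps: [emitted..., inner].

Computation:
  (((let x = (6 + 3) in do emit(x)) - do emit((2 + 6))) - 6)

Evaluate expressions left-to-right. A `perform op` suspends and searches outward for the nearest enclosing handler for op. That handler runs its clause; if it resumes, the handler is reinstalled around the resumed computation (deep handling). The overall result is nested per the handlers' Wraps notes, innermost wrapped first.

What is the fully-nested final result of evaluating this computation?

Working:
emit(9) @ H1 ⇒ out+=9
emit(8) @ H1 ⇒ out+=8
H0 returns (-6, ())
H1 returns [9, 8, (-6, ())]
= [9, 8, (-6, ())]

Answer: [9, 8, (-6, ())]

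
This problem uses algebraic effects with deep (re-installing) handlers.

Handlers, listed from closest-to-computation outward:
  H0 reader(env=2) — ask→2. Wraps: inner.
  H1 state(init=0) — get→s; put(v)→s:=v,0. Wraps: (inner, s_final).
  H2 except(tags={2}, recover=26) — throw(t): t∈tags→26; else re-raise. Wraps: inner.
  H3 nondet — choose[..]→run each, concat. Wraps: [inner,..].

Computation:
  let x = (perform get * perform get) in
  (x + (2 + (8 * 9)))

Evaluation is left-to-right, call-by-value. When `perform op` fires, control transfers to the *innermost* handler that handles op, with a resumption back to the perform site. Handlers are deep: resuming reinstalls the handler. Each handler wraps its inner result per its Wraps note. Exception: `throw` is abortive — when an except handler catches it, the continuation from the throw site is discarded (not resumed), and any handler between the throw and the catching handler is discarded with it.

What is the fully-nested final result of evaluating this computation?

Step-by-step:
get @ H1 ⇒ 0
get @ H1 ⇒ 0
H0 returns 74
H1 returns (74, 0)
H2 returns (74, 0)
H3 returns [(74, 0)]
= [(74, 0)]

Answer: [(74, 0)]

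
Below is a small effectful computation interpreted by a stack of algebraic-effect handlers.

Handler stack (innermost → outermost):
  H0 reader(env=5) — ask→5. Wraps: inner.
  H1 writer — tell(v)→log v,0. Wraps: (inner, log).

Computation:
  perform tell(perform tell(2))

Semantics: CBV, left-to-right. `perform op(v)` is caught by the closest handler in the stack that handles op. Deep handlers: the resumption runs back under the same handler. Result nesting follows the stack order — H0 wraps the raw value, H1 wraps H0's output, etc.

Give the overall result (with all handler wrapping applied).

Answer: (0, (2, 0))

Evaluation trace:
tell(2) @ H1 ⇒ log+=2
tell(0) @ H1 ⇒ log+=0
H0 returns 0
H1 returns (0, (2, 0))
= (0, (2, 0))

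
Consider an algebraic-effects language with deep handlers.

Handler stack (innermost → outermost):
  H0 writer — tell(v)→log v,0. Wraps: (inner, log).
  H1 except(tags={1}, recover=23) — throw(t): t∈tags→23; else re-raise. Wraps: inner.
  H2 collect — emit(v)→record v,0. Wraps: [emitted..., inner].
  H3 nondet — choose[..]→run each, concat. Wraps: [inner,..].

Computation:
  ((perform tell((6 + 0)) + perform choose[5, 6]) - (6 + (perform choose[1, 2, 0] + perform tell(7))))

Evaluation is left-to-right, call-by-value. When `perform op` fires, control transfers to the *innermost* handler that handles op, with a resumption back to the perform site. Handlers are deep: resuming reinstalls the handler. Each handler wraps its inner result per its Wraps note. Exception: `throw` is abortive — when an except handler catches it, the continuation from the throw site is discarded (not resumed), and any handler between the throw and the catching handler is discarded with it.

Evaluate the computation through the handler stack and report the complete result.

Answer: [[(-2, (6, 7))], [(-3, (6, 7))], [(-1, (6, 7))], [(-1, (6, 7))], [(-2, (6, 7))], [(0, (6, 7))]]

Step-by-step:
tell(6) @ H0 ⇒ log+=6
choose[5, 6] @ H3
  branch[0] choose=5:
    choose[1, 2, 0] @ H3
      branch[0] choose=1:
        tell(7) @ H0 ⇒ log+=7
        H0 returns (-2, (6, 7))
        H1 returns (-2, (6, 7))
        H2 returns [(-2, (6, 7))]
        H3 returns [[(-2, (6, 7))]]
      branch[1] choose=2:
        tell(7) @ H0 ⇒ log+=7
        H0 returns (-3, (6, 7))
        H1 returns (-3, (6, 7))
        H2 returns [(-3, (6, 7))]
        H3 returns [[(-3, (6, 7))]]
      branch[2] choose=0:
        tell(7) @ H0 ⇒ log+=7
        H0 returns (-1, (6, 7))
        H1 returns (-1, (6, 7))
        H2 returns [(-1, (6, 7))]
        H3 returns [[(-1, (6, 7))]]
  branch[1] choose=6:
    choose[1, 2, 0] @ H3
      branch[0] choose=1:
        tell(7) @ H0 ⇒ log+=7
        H0 returns (-1, (6, 7))
        H1 returns (-1, (6, 7))
        H2 returns [(-1, (6, 7))]
        H3 returns [[(-1, (6, 7))]]
      branch[1] choose=2:
        tell(7) @ H0 ⇒ log+=7
        H0 returns (-2, (6, 7))
        H1 returns (-2, (6, 7))
        H2 returns [(-2, (6, 7))]
        H3 returns [[(-2, (6, 7))]]
      branch[2] choose=0:
        tell(7) @ H0 ⇒ log+=7
        H0 returns (0, (6, 7))
        H1 returns (0, (6, 7))
        H2 returns [(0, (6, 7))]
        H3 returns [[(0, (6, 7))]]
= [[(-2, (6, 7))], [(-3, (6, 7))], [(-1, (6, 7))], [(-1, (6, 7))], [(-2, (6, 7))], [(0, (6, 7))]]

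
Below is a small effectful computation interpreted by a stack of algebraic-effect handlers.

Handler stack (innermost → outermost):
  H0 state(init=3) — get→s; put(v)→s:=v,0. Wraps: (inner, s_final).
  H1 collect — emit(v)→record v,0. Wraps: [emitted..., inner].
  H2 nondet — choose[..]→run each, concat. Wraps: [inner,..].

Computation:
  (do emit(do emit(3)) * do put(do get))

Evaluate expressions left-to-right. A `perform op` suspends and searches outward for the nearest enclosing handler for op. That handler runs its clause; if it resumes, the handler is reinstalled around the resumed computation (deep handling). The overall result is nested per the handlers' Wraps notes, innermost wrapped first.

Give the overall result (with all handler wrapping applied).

Step-by-step:
emit(3) @ H1 ⇒ out+=3
emit(0) @ H1 ⇒ out+=0
get @ H0 ⇒ 3
put(3) @ H0 ⇒ s:=3
H0 returns (0, 3)
H1 returns [3, 0, (0, 3)]
H2 returns [[3, 0, (0, 3)]]
= [[3, 0, (0, 3)]]

Answer: [[3, 0, (0, 3)]]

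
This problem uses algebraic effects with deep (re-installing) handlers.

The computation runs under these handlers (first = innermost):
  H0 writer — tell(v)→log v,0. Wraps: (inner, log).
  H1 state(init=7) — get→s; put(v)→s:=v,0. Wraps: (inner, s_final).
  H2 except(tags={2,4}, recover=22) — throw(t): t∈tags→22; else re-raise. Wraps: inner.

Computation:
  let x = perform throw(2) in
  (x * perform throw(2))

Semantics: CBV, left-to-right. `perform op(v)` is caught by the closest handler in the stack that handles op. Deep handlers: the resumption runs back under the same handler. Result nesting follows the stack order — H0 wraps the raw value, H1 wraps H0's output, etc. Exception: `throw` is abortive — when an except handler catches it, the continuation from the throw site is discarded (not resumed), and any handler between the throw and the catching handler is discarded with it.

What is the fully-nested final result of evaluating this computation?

Answer: 22

Evaluation trace:
throw(2) @ H2 caught ⇒ 22
= 22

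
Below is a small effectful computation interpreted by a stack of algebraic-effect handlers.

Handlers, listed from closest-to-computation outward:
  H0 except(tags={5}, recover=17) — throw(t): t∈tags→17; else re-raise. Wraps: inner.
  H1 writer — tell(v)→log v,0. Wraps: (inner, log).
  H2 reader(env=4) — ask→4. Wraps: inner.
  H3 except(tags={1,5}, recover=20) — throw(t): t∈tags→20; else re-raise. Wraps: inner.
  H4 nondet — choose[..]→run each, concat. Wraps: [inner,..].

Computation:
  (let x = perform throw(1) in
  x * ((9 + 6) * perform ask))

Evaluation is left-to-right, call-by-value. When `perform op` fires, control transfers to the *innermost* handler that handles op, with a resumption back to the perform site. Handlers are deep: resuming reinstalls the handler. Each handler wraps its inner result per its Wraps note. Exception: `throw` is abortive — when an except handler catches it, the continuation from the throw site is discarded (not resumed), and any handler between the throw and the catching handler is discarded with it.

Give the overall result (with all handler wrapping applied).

Working:
throw(1) @ H0 re-raised
throw(1) @ H3 caught ⇒ 20
H4 returns [20]
= [20]

Answer: [20]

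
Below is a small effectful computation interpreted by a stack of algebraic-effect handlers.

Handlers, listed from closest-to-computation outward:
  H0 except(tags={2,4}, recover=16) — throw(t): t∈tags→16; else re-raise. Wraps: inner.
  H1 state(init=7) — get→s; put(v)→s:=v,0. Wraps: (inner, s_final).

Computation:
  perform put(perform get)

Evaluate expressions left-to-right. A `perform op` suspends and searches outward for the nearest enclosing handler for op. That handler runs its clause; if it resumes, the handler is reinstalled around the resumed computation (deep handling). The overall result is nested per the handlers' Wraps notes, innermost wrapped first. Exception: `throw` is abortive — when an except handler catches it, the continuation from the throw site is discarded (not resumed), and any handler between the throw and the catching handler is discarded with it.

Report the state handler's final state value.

Answer: 7

Working:
get @ H1 ⇒ 7
put(7) @ H1 ⇒ s:=7
H0 returns 0
H1 returns (0, 7)
= (0, 7)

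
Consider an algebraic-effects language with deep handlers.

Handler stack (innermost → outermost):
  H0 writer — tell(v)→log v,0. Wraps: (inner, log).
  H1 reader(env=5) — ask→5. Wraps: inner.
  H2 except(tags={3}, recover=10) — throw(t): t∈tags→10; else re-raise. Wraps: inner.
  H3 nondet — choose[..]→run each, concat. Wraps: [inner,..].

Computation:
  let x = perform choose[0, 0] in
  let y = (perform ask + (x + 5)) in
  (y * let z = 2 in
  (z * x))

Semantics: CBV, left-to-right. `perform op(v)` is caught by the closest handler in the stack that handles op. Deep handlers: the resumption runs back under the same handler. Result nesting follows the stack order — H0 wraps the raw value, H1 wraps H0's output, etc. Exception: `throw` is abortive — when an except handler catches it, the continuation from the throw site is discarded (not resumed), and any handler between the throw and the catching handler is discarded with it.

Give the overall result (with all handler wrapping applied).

Step-by-step:
choose[0, 0] @ H3
  branch[0] choose=0:
    ask @ H1 ⇒ 5
    H0 returns (0, ())
    H1 returns (0, ())
    H2 returns (0, ())
    H3 returns [(0, ())]
  branch[1] choose=0:
    ask @ H1 ⇒ 5
    H0 returns (0, ())
    H1 returns (0, ())
    H2 returns (0, ())
    H3 returns [(0, ())]
= [(0, ()), (0, ())]

Answer: [(0, ()), (0, ())]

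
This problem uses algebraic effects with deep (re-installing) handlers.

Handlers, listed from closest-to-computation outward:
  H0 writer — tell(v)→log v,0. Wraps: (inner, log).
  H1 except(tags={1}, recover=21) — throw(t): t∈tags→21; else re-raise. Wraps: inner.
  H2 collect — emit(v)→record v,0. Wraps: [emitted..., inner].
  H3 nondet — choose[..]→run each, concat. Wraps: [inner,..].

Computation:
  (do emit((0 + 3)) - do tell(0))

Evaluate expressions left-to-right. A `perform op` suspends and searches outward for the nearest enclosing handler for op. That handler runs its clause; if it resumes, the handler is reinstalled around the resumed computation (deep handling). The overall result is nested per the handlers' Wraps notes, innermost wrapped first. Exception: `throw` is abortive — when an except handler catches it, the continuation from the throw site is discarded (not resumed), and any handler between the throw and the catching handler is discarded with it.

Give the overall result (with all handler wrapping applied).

Answer: [[3, (0, (0))]]

Step-by-step:
emit(3) @ H2 ⇒ out+=3
tell(0) @ H0 ⇒ log+=0
H0 returns (0, (0))
H1 returns (0, (0))
H2 returns [3, (0, (0))]
H3 returns [[3, (0, (0))]]
= [[3, (0, (0))]]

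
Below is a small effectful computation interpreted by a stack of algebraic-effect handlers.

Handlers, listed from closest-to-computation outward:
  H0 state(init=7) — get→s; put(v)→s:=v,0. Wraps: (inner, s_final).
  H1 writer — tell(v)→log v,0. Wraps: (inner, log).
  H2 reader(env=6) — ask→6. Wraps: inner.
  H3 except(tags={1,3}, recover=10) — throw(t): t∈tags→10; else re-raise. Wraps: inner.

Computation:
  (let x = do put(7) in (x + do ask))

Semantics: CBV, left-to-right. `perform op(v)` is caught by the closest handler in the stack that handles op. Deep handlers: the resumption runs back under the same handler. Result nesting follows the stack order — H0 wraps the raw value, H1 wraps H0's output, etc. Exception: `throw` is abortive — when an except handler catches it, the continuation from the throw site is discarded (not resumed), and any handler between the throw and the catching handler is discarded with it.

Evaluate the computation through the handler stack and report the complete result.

Answer: ((6, 7), ())

Evaluation trace:
put(7) @ H0 ⇒ s:=7
ask @ H2 ⇒ 6
H0 returns (6, 7)
H1 returns ((6, 7), ())
H2 returns ((6, 7), ())
H3 returns ((6, 7), ())
= ((6, 7), ())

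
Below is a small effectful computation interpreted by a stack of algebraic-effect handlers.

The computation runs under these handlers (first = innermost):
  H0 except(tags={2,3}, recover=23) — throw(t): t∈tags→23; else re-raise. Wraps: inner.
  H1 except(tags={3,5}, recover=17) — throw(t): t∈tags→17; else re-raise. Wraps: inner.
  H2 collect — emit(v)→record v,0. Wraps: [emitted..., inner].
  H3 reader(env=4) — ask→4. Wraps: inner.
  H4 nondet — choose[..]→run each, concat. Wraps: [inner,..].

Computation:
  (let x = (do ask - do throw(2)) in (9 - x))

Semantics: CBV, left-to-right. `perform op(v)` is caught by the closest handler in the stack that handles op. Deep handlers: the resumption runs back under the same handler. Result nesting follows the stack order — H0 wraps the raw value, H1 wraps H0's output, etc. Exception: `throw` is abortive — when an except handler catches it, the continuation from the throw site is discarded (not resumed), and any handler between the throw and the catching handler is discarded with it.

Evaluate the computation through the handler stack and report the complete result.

Answer: [[23]]

Evaluation trace:
ask @ H3 ⇒ 4
throw(2) @ H0 caught ⇒ 23
H1 returns 23
H2 returns [23]
H3 returns [23]
H4 returns [[23]]
= [[23]]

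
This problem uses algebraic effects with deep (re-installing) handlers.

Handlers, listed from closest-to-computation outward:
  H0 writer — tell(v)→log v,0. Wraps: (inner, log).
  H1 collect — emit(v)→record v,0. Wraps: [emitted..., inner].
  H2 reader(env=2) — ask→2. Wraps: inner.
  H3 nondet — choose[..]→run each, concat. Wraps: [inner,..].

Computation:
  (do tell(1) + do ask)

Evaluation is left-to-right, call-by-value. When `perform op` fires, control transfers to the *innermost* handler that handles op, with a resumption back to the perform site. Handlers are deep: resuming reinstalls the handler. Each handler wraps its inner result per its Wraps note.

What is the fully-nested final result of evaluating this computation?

Step-by-step:
tell(1) @ H0 ⇒ log+=1
ask @ H2 ⇒ 2
H0 returns (2, (1))
H1 returns [(2, (1))]
H2 returns [(2, (1))]
H3 returns [[(2, (1))]]
= [[(2, (1))]]

Answer: [[(2, (1))]]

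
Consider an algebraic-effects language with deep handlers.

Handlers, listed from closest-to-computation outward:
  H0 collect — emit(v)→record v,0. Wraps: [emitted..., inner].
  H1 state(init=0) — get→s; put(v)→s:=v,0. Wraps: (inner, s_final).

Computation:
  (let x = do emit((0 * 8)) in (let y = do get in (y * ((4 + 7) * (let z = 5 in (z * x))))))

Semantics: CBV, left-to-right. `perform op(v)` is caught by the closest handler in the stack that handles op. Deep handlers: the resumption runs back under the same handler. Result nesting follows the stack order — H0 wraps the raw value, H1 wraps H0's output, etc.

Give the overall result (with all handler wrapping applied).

Working:
emit(0) @ H0 ⇒ out+=0
get @ H1 ⇒ 0
H0 returns [0, 0]
H1 returns ([0, 0], 0)
= ([0, 0], 0)

Answer: ([0, 0], 0)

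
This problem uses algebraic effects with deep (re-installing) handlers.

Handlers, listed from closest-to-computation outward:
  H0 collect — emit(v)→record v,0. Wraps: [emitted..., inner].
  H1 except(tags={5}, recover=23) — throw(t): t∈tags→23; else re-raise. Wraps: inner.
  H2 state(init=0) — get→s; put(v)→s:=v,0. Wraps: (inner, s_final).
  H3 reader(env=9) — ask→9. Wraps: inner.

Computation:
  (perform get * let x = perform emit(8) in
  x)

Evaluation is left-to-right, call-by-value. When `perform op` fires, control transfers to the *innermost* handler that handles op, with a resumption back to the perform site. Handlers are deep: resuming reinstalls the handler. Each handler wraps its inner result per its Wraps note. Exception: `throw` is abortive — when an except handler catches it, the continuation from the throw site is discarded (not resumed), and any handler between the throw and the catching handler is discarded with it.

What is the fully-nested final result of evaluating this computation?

Evaluation trace:
get @ H2 ⇒ 0
emit(8) @ H0 ⇒ out+=8
H0 returns [8, 0]
H1 returns [8, 0]
H2 returns ([8, 0], 0)
H3 returns ([8, 0], 0)
= ([8, 0], 0)

Answer: ([8, 0], 0)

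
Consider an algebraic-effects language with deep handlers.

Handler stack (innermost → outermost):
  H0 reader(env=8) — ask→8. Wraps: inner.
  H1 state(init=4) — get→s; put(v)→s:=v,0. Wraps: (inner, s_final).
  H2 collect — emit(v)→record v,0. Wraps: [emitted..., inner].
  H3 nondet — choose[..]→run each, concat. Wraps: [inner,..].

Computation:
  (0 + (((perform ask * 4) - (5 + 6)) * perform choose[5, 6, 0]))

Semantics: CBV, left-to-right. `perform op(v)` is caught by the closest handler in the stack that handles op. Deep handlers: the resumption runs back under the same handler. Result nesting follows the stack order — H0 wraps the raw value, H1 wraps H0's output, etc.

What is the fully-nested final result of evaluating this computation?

Working:
ask @ H0 ⇒ 8
choose[5, 6, 0] @ H3
  branch[0] choose=5:
    H0 returns 105
    H1 returns (105, 4)
    H2 returns [(105, 4)]
    H3 returns [[(105, 4)]]
  branch[1] choose=6:
    H0 returns 126
    H1 returns (126, 4)
    H2 returns [(126, 4)]
    H3 returns [[(126, 4)]]
  branch[2] choose=0:
    H0 returns 0
    H1 returns (0, 4)
    H2 returns [(0, 4)]
    H3 returns [[(0, 4)]]
= [[(105, 4)], [(126, 4)], [(0, 4)]]

Answer: [[(105, 4)], [(126, 4)], [(0, 4)]]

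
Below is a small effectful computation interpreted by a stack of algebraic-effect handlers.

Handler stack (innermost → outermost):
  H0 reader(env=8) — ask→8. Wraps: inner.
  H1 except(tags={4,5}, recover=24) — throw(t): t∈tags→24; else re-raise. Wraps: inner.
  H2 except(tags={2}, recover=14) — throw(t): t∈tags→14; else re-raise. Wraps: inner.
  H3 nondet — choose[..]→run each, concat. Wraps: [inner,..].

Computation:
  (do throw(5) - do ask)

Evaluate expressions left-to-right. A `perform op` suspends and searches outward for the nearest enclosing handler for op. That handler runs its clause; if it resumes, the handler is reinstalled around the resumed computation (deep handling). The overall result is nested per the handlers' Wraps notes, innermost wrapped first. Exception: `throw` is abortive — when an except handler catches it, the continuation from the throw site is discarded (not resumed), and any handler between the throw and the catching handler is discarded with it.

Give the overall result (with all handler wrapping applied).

Answer: [24]

Step-by-step:
throw(5) @ H1 caught ⇒ 24
H2 returns 24
H3 returns [24]
= [24]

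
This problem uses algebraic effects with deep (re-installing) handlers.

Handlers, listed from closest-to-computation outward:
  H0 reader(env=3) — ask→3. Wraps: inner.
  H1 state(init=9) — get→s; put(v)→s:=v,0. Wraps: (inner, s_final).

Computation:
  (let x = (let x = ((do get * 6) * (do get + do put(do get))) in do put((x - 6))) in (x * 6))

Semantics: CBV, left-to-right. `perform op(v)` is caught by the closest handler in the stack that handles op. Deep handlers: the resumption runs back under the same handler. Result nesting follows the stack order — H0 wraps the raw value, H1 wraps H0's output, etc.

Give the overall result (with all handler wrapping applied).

Answer: (0, 480)

Working:
get @ H1 ⇒ 9
get @ H1 ⇒ 9
get @ H1 ⇒ 9
put(9) @ H1 ⇒ s:=9
put(480) @ H1 ⇒ s:=480
H0 returns 0
H1 returns (0, 480)
= (0, 480)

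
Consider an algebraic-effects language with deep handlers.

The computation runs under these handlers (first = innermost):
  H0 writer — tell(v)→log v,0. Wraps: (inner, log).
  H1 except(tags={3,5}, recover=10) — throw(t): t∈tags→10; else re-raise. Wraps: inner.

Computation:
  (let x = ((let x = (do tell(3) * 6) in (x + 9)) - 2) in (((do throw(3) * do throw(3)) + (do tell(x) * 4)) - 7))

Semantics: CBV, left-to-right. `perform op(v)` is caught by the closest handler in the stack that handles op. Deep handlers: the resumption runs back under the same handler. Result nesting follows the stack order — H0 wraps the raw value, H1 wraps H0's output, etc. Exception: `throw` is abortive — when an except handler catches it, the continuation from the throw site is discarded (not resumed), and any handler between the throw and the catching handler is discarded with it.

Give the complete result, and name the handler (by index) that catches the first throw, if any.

Working:
tell(3) @ H0 ⇒ log+=3
throw(3) @ H1 caught ⇒ 10
= 10

Answer: 10 ; first throw caught by: H1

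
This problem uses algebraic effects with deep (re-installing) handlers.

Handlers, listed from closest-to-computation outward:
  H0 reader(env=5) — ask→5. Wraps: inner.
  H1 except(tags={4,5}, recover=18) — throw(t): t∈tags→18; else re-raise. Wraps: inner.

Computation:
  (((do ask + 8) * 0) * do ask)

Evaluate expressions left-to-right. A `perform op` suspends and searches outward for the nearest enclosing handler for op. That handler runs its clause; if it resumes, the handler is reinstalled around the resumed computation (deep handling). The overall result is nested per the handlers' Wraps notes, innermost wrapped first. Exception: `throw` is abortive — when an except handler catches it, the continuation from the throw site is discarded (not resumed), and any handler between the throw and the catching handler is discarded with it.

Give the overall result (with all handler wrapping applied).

Step-by-step:
ask @ H0 ⇒ 5
ask @ H0 ⇒ 5
H0 returns 0
H1 returns 0
= 0

Answer: 0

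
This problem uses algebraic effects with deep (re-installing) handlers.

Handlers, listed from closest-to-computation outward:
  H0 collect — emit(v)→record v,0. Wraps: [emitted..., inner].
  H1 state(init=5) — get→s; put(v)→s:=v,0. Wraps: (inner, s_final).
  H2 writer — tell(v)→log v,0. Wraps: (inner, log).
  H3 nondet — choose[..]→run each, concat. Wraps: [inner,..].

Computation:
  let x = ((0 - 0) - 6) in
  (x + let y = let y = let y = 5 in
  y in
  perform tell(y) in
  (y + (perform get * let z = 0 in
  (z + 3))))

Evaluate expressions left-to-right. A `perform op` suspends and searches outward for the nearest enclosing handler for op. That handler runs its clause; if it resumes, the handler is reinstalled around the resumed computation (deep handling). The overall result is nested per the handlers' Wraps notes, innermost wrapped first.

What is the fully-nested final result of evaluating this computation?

Answer: [(([9], 5), (5))]

Working:
tell(5) @ H2 ⇒ log+=5
get @ H1 ⇒ 5
H0 returns [9]
H1 returns ([9], 5)
H2 returns (([9], 5), (5))
H3 returns [(([9], 5), (5))]
= [(([9], 5), (5))]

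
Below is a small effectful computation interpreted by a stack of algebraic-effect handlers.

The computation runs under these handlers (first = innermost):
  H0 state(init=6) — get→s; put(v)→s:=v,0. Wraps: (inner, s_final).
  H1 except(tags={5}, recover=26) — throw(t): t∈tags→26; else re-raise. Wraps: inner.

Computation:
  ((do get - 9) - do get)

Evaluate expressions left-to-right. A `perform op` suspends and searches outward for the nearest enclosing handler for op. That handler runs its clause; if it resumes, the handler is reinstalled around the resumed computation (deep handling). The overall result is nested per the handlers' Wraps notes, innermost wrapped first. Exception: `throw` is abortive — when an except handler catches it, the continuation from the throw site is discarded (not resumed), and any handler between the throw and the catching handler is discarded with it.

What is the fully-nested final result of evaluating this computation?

Answer: (-9, 6)

Step-by-step:
get @ H0 ⇒ 6
get @ H0 ⇒ 6
H0 returns (-9, 6)
H1 returns (-9, 6)
= (-9, 6)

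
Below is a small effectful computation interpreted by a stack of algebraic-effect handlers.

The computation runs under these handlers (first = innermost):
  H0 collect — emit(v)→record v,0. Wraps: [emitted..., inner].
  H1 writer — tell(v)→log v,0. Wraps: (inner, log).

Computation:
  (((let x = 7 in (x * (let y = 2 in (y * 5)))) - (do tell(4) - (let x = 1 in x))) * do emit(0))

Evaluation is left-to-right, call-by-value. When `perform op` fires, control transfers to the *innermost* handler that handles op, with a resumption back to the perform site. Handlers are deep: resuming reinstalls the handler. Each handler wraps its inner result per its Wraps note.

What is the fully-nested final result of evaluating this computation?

Answer: ([0, 0], (4))

Evaluation trace:
tell(4) @ H1 ⇒ log+=4
emit(0) @ H0 ⇒ out+=0
H0 returns [0, 0]
H1 returns ([0, 0], (4))
= ([0, 0], (4))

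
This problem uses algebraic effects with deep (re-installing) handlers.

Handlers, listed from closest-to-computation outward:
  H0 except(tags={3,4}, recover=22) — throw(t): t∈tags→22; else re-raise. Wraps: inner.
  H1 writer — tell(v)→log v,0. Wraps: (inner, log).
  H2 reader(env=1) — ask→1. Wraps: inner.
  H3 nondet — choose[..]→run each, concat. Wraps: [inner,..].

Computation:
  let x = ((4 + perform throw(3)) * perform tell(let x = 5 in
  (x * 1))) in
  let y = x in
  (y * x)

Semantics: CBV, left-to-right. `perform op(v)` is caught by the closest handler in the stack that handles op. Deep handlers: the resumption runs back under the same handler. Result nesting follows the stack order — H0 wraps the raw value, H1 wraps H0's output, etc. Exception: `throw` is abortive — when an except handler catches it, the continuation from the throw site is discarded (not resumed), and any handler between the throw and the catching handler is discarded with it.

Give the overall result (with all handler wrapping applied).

Answer: [(22, ())]

Working:
throw(3) @ H0 caught ⇒ 22
H1 returns (22, ())
H2 returns (22, ())
H3 returns [(22, ())]
= [(22, ())]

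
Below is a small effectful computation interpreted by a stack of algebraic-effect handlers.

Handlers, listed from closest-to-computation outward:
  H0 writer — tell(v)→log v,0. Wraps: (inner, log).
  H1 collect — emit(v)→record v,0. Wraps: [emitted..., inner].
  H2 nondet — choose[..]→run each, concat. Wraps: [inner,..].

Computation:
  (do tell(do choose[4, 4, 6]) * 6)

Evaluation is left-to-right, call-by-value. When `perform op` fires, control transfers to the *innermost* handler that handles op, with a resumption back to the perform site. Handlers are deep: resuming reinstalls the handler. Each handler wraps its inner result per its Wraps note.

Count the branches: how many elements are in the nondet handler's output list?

Answer: 3

Evaluation trace:
choose[4, 4, 6] @ H2
  branch[0] choose=4:
    tell(4) @ H0 ⇒ log+=4
    H0 returns (0, (4))
    H1 returns [(0, (4))]
    H2 returns [[(0, (4))]]
  branch[1] choose=4:
    tell(4) @ H0 ⇒ log+=4
    H0 returns (0, (4))
    H1 returns [(0, (4))]
    H2 returns [[(0, (4))]]
  branch[2] choose=6:
    tell(6) @ H0 ⇒ log+=6
    H0 returns (0, (6))
    H1 returns [(0, (6))]
    H2 returns [[(0, (6))]]
= [[(0, (4))], [(0, (4))], [(0, (6))]]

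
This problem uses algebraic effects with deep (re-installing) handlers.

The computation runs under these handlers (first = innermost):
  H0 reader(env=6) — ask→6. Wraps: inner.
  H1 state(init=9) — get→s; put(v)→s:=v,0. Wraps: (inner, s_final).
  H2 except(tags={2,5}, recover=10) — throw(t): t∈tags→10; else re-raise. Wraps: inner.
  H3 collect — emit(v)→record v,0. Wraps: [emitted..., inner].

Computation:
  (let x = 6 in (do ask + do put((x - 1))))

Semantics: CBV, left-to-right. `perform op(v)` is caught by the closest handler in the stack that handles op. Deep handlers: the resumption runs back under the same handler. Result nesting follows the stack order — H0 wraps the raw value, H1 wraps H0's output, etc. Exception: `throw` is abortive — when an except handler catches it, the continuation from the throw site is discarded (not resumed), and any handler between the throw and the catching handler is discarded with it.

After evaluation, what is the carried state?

Answer: 5

Step-by-step:
ask @ H0 ⇒ 6
put(5) @ H1 ⇒ s:=5
H0 returns 6
H1 returns (6, 5)
H2 returns (6, 5)
H3 returns [(6, 5)]
= [(6, 5)]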